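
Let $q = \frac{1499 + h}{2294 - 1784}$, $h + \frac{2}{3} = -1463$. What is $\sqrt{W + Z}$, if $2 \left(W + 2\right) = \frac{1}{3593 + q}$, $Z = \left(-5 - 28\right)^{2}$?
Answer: $\frac{\sqrt{8212656387063733}}{2748698} \approx 32.97$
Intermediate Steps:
$h = - \frac{4391}{3}$ ($h = - \frac{2}{3} - 1463 = - \frac{4391}{3} \approx -1463.7$)
$Z = 1089$ ($Z = \left(-33\right)^{2} = 1089$)
$q = \frac{53}{765}$ ($q = \frac{1499 - \frac{4391}{3}}{2294 - 1784} = \frac{106}{3 \cdot 510} = \frac{106}{3} \cdot \frac{1}{510} = \frac{53}{765} \approx 0.069281$)
$W = - \frac{10994027}{5497396}$ ($W = -2 + \frac{1}{2 \left(3593 + \frac{53}{765}\right)} = -2 + \frac{1}{2 \cdot \frac{2748698}{765}} = -2 + \frac{1}{2} \cdot \frac{765}{2748698} = -2 + \frac{765}{5497396} = - \frac{10994027}{5497396} \approx -1.9999$)
$\sqrt{W + Z} = \sqrt{- \frac{10994027}{5497396} + 1089} = \sqrt{\frac{5975670217}{5497396}} = \frac{\sqrt{8212656387063733}}{2748698}$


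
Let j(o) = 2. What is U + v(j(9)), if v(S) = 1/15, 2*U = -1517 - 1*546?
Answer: -30943/30 ≈ -1031.4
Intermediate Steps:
U = -2063/2 (U = (-1517 - 1*546)/2 = (-1517 - 546)/2 = (1/2)*(-2063) = -2063/2 ≈ -1031.5)
v(S) = 1/15
U + v(j(9)) = -2063/2 + 1/15 = -30943/30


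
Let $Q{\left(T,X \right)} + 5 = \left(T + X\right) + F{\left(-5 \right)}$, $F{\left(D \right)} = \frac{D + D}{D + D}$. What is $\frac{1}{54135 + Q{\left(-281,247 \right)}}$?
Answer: $\frac{1}{54097} \approx 1.8485 \cdot 10^{-5}$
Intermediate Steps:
$F{\left(D \right)} = 1$ ($F{\left(D \right)} = \frac{2 D}{2 D} = 2 D \frac{1}{2 D} = 1$)
$Q{\left(T,X \right)} = -4 + T + X$ ($Q{\left(T,X \right)} = -5 + \left(\left(T + X\right) + 1\right) = -5 + \left(1 + T + X\right) = -4 + T + X$)
$\frac{1}{54135 + Q{\left(-281,247 \right)}} = \frac{1}{54135 - 38} = \frac{1}{54097}$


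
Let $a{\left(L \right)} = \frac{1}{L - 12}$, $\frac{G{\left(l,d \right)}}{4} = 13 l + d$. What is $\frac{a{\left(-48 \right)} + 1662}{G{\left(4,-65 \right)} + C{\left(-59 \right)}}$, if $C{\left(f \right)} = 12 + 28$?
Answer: $- \frac{99719}{720} \approx -138.5$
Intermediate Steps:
$C{\left(f \right)} = 40$
$G{\left(l,d \right)} = 4 d + 52 l$ ($G{\left(l,d \right)} = 4 \left(13 l + d\right) = 4 \left(d + 13 l\right) = 4 d + 52 l$)
$a{\left(L \right)} = \frac{1}{-12 + L}$
$\frac{a{\left(-48 \right)} + 1662}{G{\left(4,-65 \right)} + C{\left(-59 \right)}} = \frac{\frac{1}{-12 - 48} + 1662}{\left(4 \left(-65\right) + 52 \cdot 4\right) + 40} = \frac{\frac{1}{-60} + 1662}{\left(-260 + 208\right) + 40} = \frac{- \frac{1}{60} + 1662}{-52 + 40} = \frac{99719}{60 \left(-12\right)} = \frac{99719}{60} \left(- \frac{1}{12}\right) = - \frac{99719}{720}$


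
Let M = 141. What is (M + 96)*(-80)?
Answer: -18960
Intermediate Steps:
(M + 96)*(-80) = (141 + 96)*(-80) = 237*(-80) = -18960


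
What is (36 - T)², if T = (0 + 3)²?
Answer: 729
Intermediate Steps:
T = 9 (T = 3² = 9)
(36 - T)² = (36 - 1*9)² = (36 - 9)² = 27² = 729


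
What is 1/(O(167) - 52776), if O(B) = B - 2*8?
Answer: -1/52625 ≈ -1.9002e-5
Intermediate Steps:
O(B) = -16 + B (O(B) = B - 1*16 = B - 16 = -16 + B)
1/(O(167) - 52776) = 1/((-16 + 167) - 52776) = 1/(151 - 52776) = 1/(-52625) = -1/52625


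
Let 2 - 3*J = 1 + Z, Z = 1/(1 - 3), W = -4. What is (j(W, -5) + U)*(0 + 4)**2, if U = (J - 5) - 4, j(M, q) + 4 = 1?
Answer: -184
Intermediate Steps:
j(M, q) = -3 (j(M, q) = -4 + 1 = -3)
Z = -1/2 (Z = 1/(-2) = -1/2 ≈ -0.50000)
J = 1/2 (J = 2/3 - (1 - 1/2)/3 = 2/3 - 1/3*1/2 = 2/3 - 1/6 = 1/2 ≈ 0.50000)
U = -17/2 (U = (1/2 - 5) - 4 = -9/2 - 4 = -17/2 ≈ -8.5000)
(j(W, -5) + U)*(0 + 4)**2 = (-3 - 17/2)*(0 + 4)**2 = -23/2*4**2 = -23/2*16 = -184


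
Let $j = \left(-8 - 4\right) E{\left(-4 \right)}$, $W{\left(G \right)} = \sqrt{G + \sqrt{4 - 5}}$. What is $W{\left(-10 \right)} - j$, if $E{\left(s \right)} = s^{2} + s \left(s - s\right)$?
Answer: $192 + \sqrt{-10 + i} \approx 192.16 + 3.1662 i$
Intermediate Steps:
$E{\left(s \right)} = s^{2}$ ($E{\left(s \right)} = s^{2} + s 0 = s^{2} + 0 = s^{2}$)
$W{\left(G \right)} = \sqrt{i + G}$ ($W{\left(G \right)} = \sqrt{G + \sqrt{-1}} = \sqrt{G + i} = \sqrt{i + G}$)
$j = -192$ ($j = \left(-8 - 4\right) \left(-4\right)^{2} = \left(-12\right) 16 = -192$)
$W{\left(-10 \right)} - j = \sqrt{i - 10} - -192 = \sqrt{-10 + i} + 192 = 192 + \sqrt{-10 + i}$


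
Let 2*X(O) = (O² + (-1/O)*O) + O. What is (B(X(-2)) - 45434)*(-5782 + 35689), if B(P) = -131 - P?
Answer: -2725454817/2 ≈ -1.3627e+9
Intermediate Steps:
X(O) = -½ + O/2 + O²/2 (X(O) = ((O² + (-1/O)*O) + O)/2 = ((O² - 1) + O)/2 = ((-1 + O²) + O)/2 = (-1 + O + O²)/2 = -½ + O/2 + O²/2)
(B(X(-2)) - 45434)*(-5782 + 35689) = ((-131 - (-½ + (½)*(-2) + (½)*(-2)²)) - 45434)*(-5782 + 35689) = ((-131 - (-½ - 1 + (½)*4)) - 45434)*29907 = ((-131 - (-½ - 1 + 2)) - 45434)*29907 = ((-131 - 1*½) - 45434)*29907 = ((-131 - ½) - 45434)*29907 = (-263/2 - 45434)*29907 = -91131/2*29907 = -2725454817/2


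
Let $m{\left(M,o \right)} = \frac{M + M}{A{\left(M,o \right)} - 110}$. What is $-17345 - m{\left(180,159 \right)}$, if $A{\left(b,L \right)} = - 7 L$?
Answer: $- \frac{21212575}{1223} \approx -17345.0$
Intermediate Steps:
$m{\left(M,o \right)} = \frac{2 M}{-110 - 7 o}$ ($m{\left(M,o \right)} = \frac{M + M}{- 7 o - 110} = \frac{2 M}{-110 - 7 o}$)
$-17345 - m{\left(180,159 \right)} = -17345 - \left(-2\right) 180 \frac{1}{110 + 7 \cdot 159} = -17345 - \left(-2\right) 180 \frac{1}{110 + 1113} = -17345 - \left(-2\right) 180 \cdot \frac{1}{1223} = -17345 - - \frac{360}{1223} = -17345 + \frac{360}{1223} = - \frac{21212575}{1223}$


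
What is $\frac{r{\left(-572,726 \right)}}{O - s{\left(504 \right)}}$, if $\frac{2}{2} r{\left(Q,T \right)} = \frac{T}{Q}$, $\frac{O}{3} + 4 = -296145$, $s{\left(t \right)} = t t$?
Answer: $\frac{11}{9901346} \approx 1.111 \cdot 10^{-6}$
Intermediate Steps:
$s{\left(t \right)} = t^{2}$
$O = -888447$ ($O = -12 + 3 \left(-296145\right) = -12 - 888435 = -888447$)
$r{\left(Q,T \right)} = \frac{T}{Q}$
$\frac{r{\left(-572,726 \right)}}{O - s{\left(504 \right)}} = \frac{726 \frac{1}{-572}}{-888447 - 504^{2}} = \frac{726 \left(- \frac{1}{572}\right)}{-888447 - 254016} = - \frac{33}{26 \left(-888447 - 254016\right)} = - \frac{33}{26 \left(-1142463\right)} = \left(- \frac{33}{26}\right) \left(- \frac{1}{1142463}\right) = \frac{11}{9901346}$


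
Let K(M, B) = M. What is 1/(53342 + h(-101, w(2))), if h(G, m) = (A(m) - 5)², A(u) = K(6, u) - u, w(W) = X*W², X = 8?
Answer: 1/54303 ≈ 1.8415e-5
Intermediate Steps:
w(W) = 8*W²
A(u) = 6 - u
h(G, m) = (1 - m)² (h(G, m) = ((6 - m) - 5)² = (1 - m)²)
1/(53342 + h(-101, w(2))) = 1/(53342 + (-1 + 8*2²)²) = 1/(53342 + (-1 + 8*4)²) = 1/(53342 + (-1 + 32)²) = 1/(53342 + 31²) = 1/(53342 + 961) = 1/54303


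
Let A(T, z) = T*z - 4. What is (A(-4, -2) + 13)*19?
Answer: 323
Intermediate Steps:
A(T, z) = -4 + T*z
(A(-4, -2) + 13)*19 = ((-4 - 4*(-2)) + 13)*19 = ((-4 + 8) + 13)*19 = (4 + 13)*19 = 17*19 = 323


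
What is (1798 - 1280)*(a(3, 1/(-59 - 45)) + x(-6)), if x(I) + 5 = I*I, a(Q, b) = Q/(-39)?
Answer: 208236/13 ≈ 16018.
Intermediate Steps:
a(Q, b) = -Q/39 (a(Q, b) = Q*(-1/39) = -Q/39)
x(I) = -5 + I**2 (x(I) = -5 + I*I = -5 + I**2)
(1798 - 1280)*(a(3, 1/(-59 - 45)) + x(-6)) = (1798 - 1280)*(-1/39*3 + (-5 + (-6)**2)) = 518*(-1/13 + (-5 + 36)) = 518*(-1/13 + 31) = 518*(402/13) = 208236/13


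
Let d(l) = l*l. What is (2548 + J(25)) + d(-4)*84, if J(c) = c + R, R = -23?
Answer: 3894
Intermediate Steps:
J(c) = -23 + c (J(c) = c - 23 = -23 + c)
d(l) = l²
(2548 + J(25)) + d(-4)*84 = (2548 + (-23 + 25)) + (-4)²*84 = (2548 + 2) + 16*84 = 2550 + 1344 = 3894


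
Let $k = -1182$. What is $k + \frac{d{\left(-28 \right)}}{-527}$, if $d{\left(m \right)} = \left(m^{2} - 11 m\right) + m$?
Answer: $- \frac{623978}{527} \approx -1184.0$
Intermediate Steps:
$d{\left(m \right)} = m^{2} - 10 m$
$k + \frac{d{\left(-28 \right)}}{-527} = -1182 + \frac{\left(-28\right) \left(-10 - 28\right)}{-527} = -1182 + \left(-28\right) \left(-38\right) \left(- \frac{1}{527}\right) = -1182 + 1064 \left(- \frac{1}{527}\right) = -1182 - \frac{1064}{527} = - \frac{623978}{527}$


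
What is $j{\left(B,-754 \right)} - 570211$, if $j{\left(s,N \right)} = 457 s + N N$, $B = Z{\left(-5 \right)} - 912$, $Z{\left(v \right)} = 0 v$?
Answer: $-418479$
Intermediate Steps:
$Z{\left(v \right)} = 0$
$B = -912$ ($B = 0 - 912 = -912$)
$j{\left(s,N \right)} = N^{2} + 457 s$ ($j{\left(s,N \right)} = 457 s + N^{2} = N^{2} + 457 s$)
$j{\left(B,-754 \right)} - 570211 = \left(\left(-754\right)^{2} + 457 \left(-912\right)\right) - 570211 = \left(568516 - 416784\right) - 570211 = 151732 - 570211 = -418479$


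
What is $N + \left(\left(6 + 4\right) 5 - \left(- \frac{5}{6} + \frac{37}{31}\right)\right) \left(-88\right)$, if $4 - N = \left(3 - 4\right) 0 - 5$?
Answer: $- \frac{405415}{93} \approx -4359.3$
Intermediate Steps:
$N = 9$ ($N = 4 - \left(\left(3 - 4\right) 0 - 5\right) = 4 - \left(\left(-1\right) 0 - 5\right) = 4 - \left(0 - 5\right) = 4 - -5 = 4 + 5 = 9$)
$N + \left(\left(6 + 4\right) 5 - \left(- \frac{5}{6} + \frac{37}{31}\right)\right) \left(-88\right) = 9 + \left(\left(6 + 4\right) 5 - \left(- \frac{5}{6} + \frac{37}{31}\right)\right) \left(-88\right) = 9 + \left(10 \cdot 5 - \frac{67}{186}\right) \left(-88\right) = 9 + \left(50 + \left(\frac{5}{6} - \frac{37}{31}\right)\right) \left(-88\right) = 9 + \left(50 - \frac{67}{186}\right) \left(-88\right) = 9 + \frac{9233}{186} \left(-88\right) = 9 - \frac{406252}{93} = - \frac{405415}{93}$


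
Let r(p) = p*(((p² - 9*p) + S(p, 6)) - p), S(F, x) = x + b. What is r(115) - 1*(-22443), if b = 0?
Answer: 1411758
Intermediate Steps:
S(F, x) = x (S(F, x) = x + 0 = x)
r(p) = p*(6 + p² - 10*p) (r(p) = p*(((p² - 9*p) + 6) - p) = p*((6 + p² - 9*p) - p) = p*(6 + p² - 10*p))
r(115) - 1*(-22443) = 115*(6 + 115² - 10*115) - 1*(-22443) = 115*(6 + 13225 - 1150) + 22443 = 115*12081 + 22443 = 1389315 + 22443 = 1411758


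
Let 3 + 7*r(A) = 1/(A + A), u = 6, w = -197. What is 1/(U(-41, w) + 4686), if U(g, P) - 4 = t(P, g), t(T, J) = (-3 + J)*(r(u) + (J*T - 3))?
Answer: -3/1051643 ≈ -2.8527e-6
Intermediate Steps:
r(A) = -3/7 + 1/(14*A) (r(A) = -3/7 + 1/(7*(A + A)) = -3/7 + 1/(7*((2*A))) = -3/7 + (1/(2*A))/7 = -3/7 + 1/(14*A))
t(T, J) = (-3 + J)*(-41/12 + J*T) (t(T, J) = (-3 + J)*((1/14)*(1 - 6*6)/6 + (J*T - 3)) = (-3 + J)*((1/14)*(⅙)*(1 - 36) + (-3 + J*T)) = (-3 + J)*((1/14)*(⅙)*(-35) + (-3 + J*T)) = (-3 + J)*(-5/12 + (-3 + J*T)) = (-3 + J)*(-41/12 + J*T))
U(g, P) = 57/4 - 41*g/12 + P*g² - 3*P*g (U(g, P) = 4 + (41/4 - 41*g/12 + P*g² - 3*g*P) = 4 + (41/4 - 41*g/12 + P*g² - 3*P*g) = 57/4 - 41*g/12 + P*g² - 3*P*g)
1/(U(-41, w) + 4686) = 1/((57/4 - 41/12*(-41) - 197*(-41)² - 3*(-197)*(-41)) + 4686) = 1/((57/4 + 1681/12 - 197*1681 - 24231) + 4686) = 1/((57/4 + 1681/12 - 331157 - 24231) + 4686) = 1/(-1065701/3 + 4686) = 1/(-1051643/3) = -3/1051643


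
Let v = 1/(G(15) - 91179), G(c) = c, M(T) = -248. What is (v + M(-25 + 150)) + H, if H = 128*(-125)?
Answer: -1481232673/91164 ≈ -16248.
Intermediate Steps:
v = -1/91164 (v = 1/(15 - 91179) = 1/(-91164) = -1/91164 ≈ -1.0969e-5)
H = -16000
(v + M(-25 + 150)) + H = (-1/91164 - 248) - 16000 = -22608673/91164 - 16000 = -1481232673/91164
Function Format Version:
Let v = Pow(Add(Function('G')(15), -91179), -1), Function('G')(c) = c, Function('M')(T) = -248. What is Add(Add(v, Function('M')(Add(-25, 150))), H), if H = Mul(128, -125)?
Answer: Rational(-1481232673, 91164) ≈ -16248.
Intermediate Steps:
v = Rational(-1, 91164) (v = Pow(Add(15, -91179), -1) = Pow(-91164, -1) = Rational(-1, 91164) ≈ -1.0969e-5)
H = -16000
Add(Add(v, Function('M')(Add(-25, 150))), H) = Add(Add(Rational(-1, 91164), -248), -16000) = Add(Rational(-22608673, 91164), -16000) = Rational(-1481232673, 91164)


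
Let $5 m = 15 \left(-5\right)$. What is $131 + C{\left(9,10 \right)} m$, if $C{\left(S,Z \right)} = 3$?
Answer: $86$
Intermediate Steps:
$m = -15$ ($m = \frac{15 \left(-5\right)}{5} = \frac{1}{5} \left(-75\right) = -15$)
$131 + C{\left(9,10 \right)} m = 131 + 3 \left(-15\right) = 131 - 45 = 86$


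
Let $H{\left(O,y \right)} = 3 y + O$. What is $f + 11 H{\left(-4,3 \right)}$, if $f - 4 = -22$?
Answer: $37$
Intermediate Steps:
$f = -18$ ($f = 4 - 22 = -18$)
$H{\left(O,y \right)} = O + 3 y$
$f + 11 H{\left(-4,3 \right)} = -18 + 11 \left(-4 + 3 \cdot 3\right) = -18 + 11 \left(-4 + 9\right) = -18 + 11 \cdot 5 = -18 + 55 = 37$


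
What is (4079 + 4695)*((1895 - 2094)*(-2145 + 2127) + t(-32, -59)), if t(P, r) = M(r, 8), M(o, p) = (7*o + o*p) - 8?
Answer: 23593286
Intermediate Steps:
M(o, p) = -8 + 7*o + o*p
t(P, r) = -8 + 15*r (t(P, r) = -8 + 7*r + r*8 = -8 + 7*r + 8*r = -8 + 15*r)
(4079 + 4695)*((1895 - 2094)*(-2145 + 2127) + t(-32, -59)) = (4079 + 4695)*((1895 - 2094)*(-2145 + 2127) + (-8 + 15*(-59))) = 8774*(-199*(-18) + (-8 - 885)) = 8774*(3582 - 893) = 8774*2689 = 23593286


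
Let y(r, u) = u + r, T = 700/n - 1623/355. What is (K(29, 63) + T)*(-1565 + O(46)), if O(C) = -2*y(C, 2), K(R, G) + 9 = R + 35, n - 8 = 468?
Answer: -520240149/6035 ≈ -86204.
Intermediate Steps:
n = 476 (n = 8 + 468 = 476)
K(R, G) = 26 + R (K(R, G) = -9 + (R + 35) = -9 + (35 + R) = 26 + R)
T = -18716/6035 (T = 700/476 - 1623/355 = 700*(1/476) - 1623*1/355 = 25/17 - 1623/355 = -18716/6035 ≈ -3.1012)
y(r, u) = r + u
O(C) = -4 - 2*C (O(C) = -2*(C + 2) = -2*(2 + C) = -4 - 2*C)
(K(29, 63) + T)*(-1565 + O(46)) = ((26 + 29) - 18716/6035)*(-1565 + (-4 - 2*46)) = (55 - 18716/6035)*(-1565 + (-4 - 92)) = 313209*(-1565 - 96)/6035 = (313209/6035)*(-1661) = -520240149/6035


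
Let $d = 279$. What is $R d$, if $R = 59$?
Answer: $16461$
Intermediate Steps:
$R d = 59 \cdot 279 = 16461$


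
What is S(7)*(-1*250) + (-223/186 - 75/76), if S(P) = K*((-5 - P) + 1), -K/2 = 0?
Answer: -15449/7068 ≈ -2.1858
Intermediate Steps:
K = 0 (K = -2*0 = 0)
S(P) = 0 (S(P) = 0*((-5 - P) + 1) = 0*(-4 - P) = 0)
S(7)*(-1*250) + (-223/186 - 75/76) = 0*(-1*250) + (-223/186 - 75/76) = 0*(-250) + (-223*1/186 - 75*1/76) = 0 + (-223/186 - 75/76) = 0 - 15449/7068 = -15449/7068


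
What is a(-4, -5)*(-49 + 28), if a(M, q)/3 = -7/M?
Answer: -441/4 ≈ -110.25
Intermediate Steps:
a(M, q) = -21/M (a(M, q) = 3*(-7/M) = -21/M)
a(-4, -5)*(-49 + 28) = (-21/(-4))*(-49 + 28) = -21*(-¼)*(-21) = (21/4)*(-21) = -441/4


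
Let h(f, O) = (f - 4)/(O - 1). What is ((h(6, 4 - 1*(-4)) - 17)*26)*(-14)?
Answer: 6084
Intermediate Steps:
h(f, O) = (-4 + f)/(-1 + O)
((h(6, 4 - 1*(-4)) - 17)*26)*(-14) = (((-4 + 6)/(-1 + (4 - 1*(-4))) - 17)*26)*(-14) = ((2/(-1 + (4 + 4)) - 17)*26)*(-14) = ((2/(-1 + 8) - 17)*26)*(-14) = ((2/7 - 17)*26)*(-14) = -117/7*26*(-14) = -3042/7*(-14) = 6084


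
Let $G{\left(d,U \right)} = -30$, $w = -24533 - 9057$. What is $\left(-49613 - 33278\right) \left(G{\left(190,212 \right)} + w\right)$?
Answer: $2786795420$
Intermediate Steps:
$w = -33590$
$\left(-49613 - 33278\right) \left(G{\left(190,212 \right)} + w\right) = \left(-49613 - 33278\right) \left(-30 - 33590\right) = \left(-82891\right) \left(-33620\right) = 2786795420$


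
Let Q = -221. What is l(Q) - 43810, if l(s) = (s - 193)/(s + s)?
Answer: -9681803/221 ≈ -43809.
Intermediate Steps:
l(s) = (-193 + s)/(2*s) (l(s) = (-193 + s)/((2*s)) = (-193 + s)*(1/(2*s)) = (-193 + s)/(2*s))
l(Q) - 43810 = (½)*(-193 - 221)/(-221) - 43810 = (½)*(-1/221)*(-414) - 43810 = 207/221 - 43810 = -9681803/221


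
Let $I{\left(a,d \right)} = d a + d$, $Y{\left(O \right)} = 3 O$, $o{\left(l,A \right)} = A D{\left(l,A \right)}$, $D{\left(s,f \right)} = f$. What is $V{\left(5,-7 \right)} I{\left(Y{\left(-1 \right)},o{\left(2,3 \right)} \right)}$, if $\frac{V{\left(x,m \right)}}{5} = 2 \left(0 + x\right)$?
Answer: $-900$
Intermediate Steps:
$V{\left(x,m \right)} = 10 x$ ($V{\left(x,m \right)} = 5 \cdot 2 \left(0 + x\right) = 5 \cdot 2 x = 10 x$)
$o{\left(l,A \right)} = A^{2}$ ($o{\left(l,A \right)} = A A = A^{2}$)
$I{\left(a,d \right)} = d + a d$ ($I{\left(a,d \right)} = a d + d = d + a d$)
$V{\left(5,-7 \right)} I{\left(Y{\left(-1 \right)},o{\left(2,3 \right)} \right)} = 10 \cdot 5 \cdot 3^{2} \left(1 + 3 \left(-1\right)\right) = 50 \cdot 9 \left(1 - 3\right) = 50 \cdot 9 \left(-2\right) = 50 \left(-18\right) = -900$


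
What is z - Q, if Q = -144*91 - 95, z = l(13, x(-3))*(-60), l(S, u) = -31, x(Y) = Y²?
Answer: 15059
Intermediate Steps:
z = 1860 (z = -31*(-60) = 1860)
Q = -13199 (Q = -13104 - 95 = -13199)
z - Q = 1860 - 1*(-13199) = 1860 + 13199 = 15059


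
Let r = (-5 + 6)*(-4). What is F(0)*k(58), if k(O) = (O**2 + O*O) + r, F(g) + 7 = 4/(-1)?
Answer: -73964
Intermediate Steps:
F(g) = -11 (F(g) = -7 + 4/(-1) = -7 + 4*(-1) = -7 - 4 = -11)
r = -4 (r = 1*(-4) = -4)
k(O) = -4 + 2*O**2 (k(O) = (O**2 + O*O) - 4 = (O**2 + O**2) - 4 = 2*O**2 - 4 = -4 + 2*O**2)
F(0)*k(58) = -11*(-4 + 2*58**2) = -11*(-4 + 2*3364) = -11*(-4 + 6728) = -11*6724 = -73964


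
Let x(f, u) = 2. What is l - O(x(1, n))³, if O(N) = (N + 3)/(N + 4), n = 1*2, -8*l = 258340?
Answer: -6975305/216 ≈ -32293.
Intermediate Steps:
l = -64585/2 (l = -⅛*258340 = -64585/2 ≈ -32293.)
n = 2
O(N) = (3 + N)/(4 + N)
l - O(x(1, n))³ = -64585/2 - ((3 + 2)/(4 + 2))³ = -64585/2 - (5/6)³ = -64585/2 - ((⅙)*5)³ = -64585/2 - (⅚)³ = -64585/2 - 1*125/216 = -64585/2 - 125/216 = -6975305/216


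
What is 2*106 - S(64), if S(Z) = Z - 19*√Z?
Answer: 300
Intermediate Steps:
2*106 - S(64) = 2*106 - (64 - 19*√64) = 212 - (64 - 19*8) = 212 - (64 - 152) = 212 - 1*(-88) = 212 + 88 = 300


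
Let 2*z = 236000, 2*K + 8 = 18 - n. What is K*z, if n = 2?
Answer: 472000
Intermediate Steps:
K = 4 (K = -4 + (18 - 1*2)/2 = -4 + (18 - 2)/2 = -4 + (1/2)*16 = -4 + 8 = 4)
z = 118000 (z = (1/2)*236000 = 118000)
K*z = 4*118000 = 472000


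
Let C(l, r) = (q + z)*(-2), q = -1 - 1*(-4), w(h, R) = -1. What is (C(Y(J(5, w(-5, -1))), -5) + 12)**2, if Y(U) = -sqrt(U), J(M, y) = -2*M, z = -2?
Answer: 100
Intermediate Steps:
q = 3 (q = -1 + 4 = 3)
C(l, r) = -2 (C(l, r) = (3 - 2)*(-2) = 1*(-2) = -2)
(C(Y(J(5, w(-5, -1))), -5) + 12)**2 = (-2 + 12)**2 = 10**2 = 100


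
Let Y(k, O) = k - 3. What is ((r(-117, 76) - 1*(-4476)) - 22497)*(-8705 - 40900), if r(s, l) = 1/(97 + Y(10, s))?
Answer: 92968847715/104 ≈ 8.9393e+8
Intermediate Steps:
Y(k, O) = -3 + k
r(s, l) = 1/104 (r(s, l) = 1/(97 + (-3 + 10)) = 1/(97 + 7) = 1/104)
((r(-117, 76) - 1*(-4476)) - 22497)*(-8705 - 40900) = ((1/104 - 1*(-4476)) - 22497)*(-8705 - 40900) = ((1/104 + 4476) - 22497)*(-49605) = (465505/104 - 22497)*(-49605) = -1874183/104*(-49605) = 92968847715/104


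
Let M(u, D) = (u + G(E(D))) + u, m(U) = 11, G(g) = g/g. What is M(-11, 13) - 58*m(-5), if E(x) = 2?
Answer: -659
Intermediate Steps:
G(g) = 1
M(u, D) = 1 + 2*u (M(u, D) = (u + 1) + u = (1 + u) + u = 1 + 2*u)
M(-11, 13) - 58*m(-5) = (1 + 2*(-11)) - 58*11 = (1 - 22) - 638 = -21 - 638 = -659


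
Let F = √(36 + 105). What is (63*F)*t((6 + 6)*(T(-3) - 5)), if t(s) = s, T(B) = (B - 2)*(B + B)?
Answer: 18900*√141 ≈ 2.2443e+5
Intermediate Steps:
T(B) = 2*B*(-2 + B) (T(B) = (-2 + B)*(2*B) = 2*B*(-2 + B))
F = √141 ≈ 11.874
(63*F)*t((6 + 6)*(T(-3) - 5)) = (63*√141)*((6 + 6)*(2*(-3)*(-2 - 3) - 5)) = (63*√141)*(12*(2*(-3)*(-5) - 5)) = (63*√141)*(12*(30 - 5)) = (63*√141)*(12*25) = (63*√141)*300 = 18900*√141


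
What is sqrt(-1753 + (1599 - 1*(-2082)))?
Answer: 2*sqrt(482) ≈ 43.909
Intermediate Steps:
sqrt(-1753 + (1599 - 1*(-2082))) = sqrt(-1753 + (1599 + 2082)) = sqrt(-1753 + 3681) = sqrt(1928) = 2*sqrt(482)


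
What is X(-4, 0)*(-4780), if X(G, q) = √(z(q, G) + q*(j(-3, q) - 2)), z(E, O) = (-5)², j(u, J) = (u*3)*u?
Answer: -23900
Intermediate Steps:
j(u, J) = 3*u² (j(u, J) = (3*u)*u = 3*u²)
z(E, O) = 25
X(G, q) = √(25 + 25*q) (X(G, q) = √(25 + q*(3*(-3)² - 2)) = √(25 + q*(3*9 - 2)) = √(25 + q*(27 - 2)) = √(25 + q*25) = √(25 + 25*q))
X(-4, 0)*(-4780) = (5*√(1 + 0))*(-4780) = (5*√1)*(-4780) = (5*1)*(-4780) = 5*(-4780) = -23900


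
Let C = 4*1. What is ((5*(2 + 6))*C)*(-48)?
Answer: -7680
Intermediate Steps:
C = 4
((5*(2 + 6))*C)*(-48) = ((5*(2 + 6))*4)*(-48) = ((5*8)*4)*(-48) = (40*4)*(-48) = 160*(-48) = -7680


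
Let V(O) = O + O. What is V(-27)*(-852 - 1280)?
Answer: 115128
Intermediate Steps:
V(O) = 2*O
V(-27)*(-852 - 1280) = (2*(-27))*(-852 - 1280) = -54*(-2132) = 115128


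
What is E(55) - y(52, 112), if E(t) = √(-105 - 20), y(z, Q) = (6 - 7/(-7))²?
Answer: -49 + 5*I*√5 ≈ -49.0 + 11.18*I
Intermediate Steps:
y(z, Q) = 49 (y(z, Q) = (6 - 7*(-⅐))² = (6 + 1)² = 7² = 49)
E(t) = 5*I*√5 (E(t) = √(-125) = 5*I*√5)
E(55) - y(52, 112) = 5*I*√5 - 1*49 = 5*I*√5 - 49 = -49 + 5*I*√5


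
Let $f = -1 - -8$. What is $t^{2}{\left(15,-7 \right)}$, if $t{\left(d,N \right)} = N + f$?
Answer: $0$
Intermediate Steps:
$f = 7$ ($f = -1 + 8 = 7$)
$t{\left(d,N \right)} = 7 + N$ ($t{\left(d,N \right)} = N + 7 = 7 + N$)
$t^{2}{\left(15,-7 \right)} = \left(7 - 7\right)^{2} = 0^{2} = 0$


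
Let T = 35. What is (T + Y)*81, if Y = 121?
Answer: 12636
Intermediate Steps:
(T + Y)*81 = (35 + 121)*81 = 156*81 = 12636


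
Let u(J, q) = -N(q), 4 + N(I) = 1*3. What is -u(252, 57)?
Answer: -1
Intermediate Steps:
N(I) = -1 (N(I) = -4 + 1*3 = -4 + 3 = -1)
u(J, q) = 1 (u(J, q) = -1*(-1) = 1)
-u(252, 57) = -1*1 = -1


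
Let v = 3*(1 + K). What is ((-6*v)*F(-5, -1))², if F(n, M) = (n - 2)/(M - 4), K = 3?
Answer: 254016/25 ≈ 10161.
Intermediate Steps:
v = 12 (v = 3*(1 + 3) = 3*4 = 12)
F(n, M) = (-2 + n)/(-4 + M)
((-6*v)*F(-5, -1))² = ((-6*12)*((-2 - 5)/(-4 - 1)))² = (-72*(-7)/(-5))² = (-(-72)*(-7)/5)² = (-72*7/5)² = (-504/5)² = 254016/25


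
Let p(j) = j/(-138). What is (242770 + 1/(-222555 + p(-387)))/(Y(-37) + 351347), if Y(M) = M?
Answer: 1242666920362/1798250672655 ≈ 0.69104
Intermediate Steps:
p(j) = -j/138 (p(j) = j*(-1/138) = -j/138)
(242770 + 1/(-222555 + p(-387)))/(Y(-37) + 351347) = (242770 + 1/(-222555 - 1/138*(-387)))/(-37 + 351347) = (242770 + 1/(-222555 + 129/46))/351310 = (242770 + 1/(-10237401/46))*(1/351310) = (242770 - 46/10237401)*(1/351310) = (2485333840724/10237401)*(1/351310) = 1242666920362/1798250672655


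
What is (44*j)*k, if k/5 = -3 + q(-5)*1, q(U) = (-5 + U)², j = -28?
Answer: -597520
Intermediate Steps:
k = 485 (k = 5*(-3 + (-5 - 5)²*1) = 5*(-3 + (-10)²*1) = 5*(-3 + 100*1) = 5*(-3 + 100) = 5*97 = 485)
(44*j)*k = (44*(-28))*485 = -1232*485 = -597520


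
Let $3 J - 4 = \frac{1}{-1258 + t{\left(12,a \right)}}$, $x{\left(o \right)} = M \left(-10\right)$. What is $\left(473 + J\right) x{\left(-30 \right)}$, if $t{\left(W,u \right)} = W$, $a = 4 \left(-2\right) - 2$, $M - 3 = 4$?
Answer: $- \frac{2955095}{89} \approx -33203.0$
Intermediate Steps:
$M = 7$ ($M = 3 + 4 = 7$)
$x{\left(o \right)} = -70$ ($x{\left(o \right)} = 7 \left(-10\right) = -70$)
$a = -10$ ($a = -8 - 2 = -10$)
$J = \frac{1661}{1246}$ ($J = \frac{4}{3} + \frac{1}{3 \left(-1258 + 12\right)} = \frac{4}{3} + \frac{1}{3 \left(-1246\right)} = \frac{4}{3} + \frac{1}{3} \left(- \frac{1}{1246}\right) = \frac{4}{3} - \frac{1}{3738} = \frac{1661}{1246} \approx 1.3331$)
$\left(473 + J\right) x{\left(-30 \right)} = \left(473 + \frac{1661}{1246}\right) \left(-70\right) = \frac{591019}{1246} \left(-70\right) = - \frac{2955095}{89}$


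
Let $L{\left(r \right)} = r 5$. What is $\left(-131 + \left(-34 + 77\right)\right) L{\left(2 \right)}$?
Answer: $-880$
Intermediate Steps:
$L{\left(r \right)} = 5 r$
$\left(-131 + \left(-34 + 77\right)\right) L{\left(2 \right)} = \left(-131 + \left(-34 + 77\right)\right) 5 \cdot 2 = \left(-131 + 43\right) 10 = \left(-88\right) 10 = -880$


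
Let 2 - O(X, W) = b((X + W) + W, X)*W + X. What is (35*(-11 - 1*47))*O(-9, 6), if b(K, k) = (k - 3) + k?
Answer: -278110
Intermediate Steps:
b(K, k) = -3 + 2*k (b(K, k) = (-3 + k) + k = -3 + 2*k)
O(X, W) = 2 - X - W*(-3 + 2*X) (O(X, W) = 2 - ((-3 + 2*X)*W + X) = 2 - (W*(-3 + 2*X) + X) = 2 - (X + W*(-3 + 2*X)) = 2 + (-X - W*(-3 + 2*X)) = 2 - X - W*(-3 + 2*X))
(35*(-11 - 1*47))*O(-9, 6) = (35*(-11 - 1*47))*(2 - 1*(-9) - 1*6*(-3 + 2*(-9))) = (35*(-11 - 47))*(2 + 9 - 1*6*(-3 - 18)) = (35*(-58))*(2 + 9 - 1*6*(-21)) = -2030*(2 + 9 + 126) = -2030*137 = -278110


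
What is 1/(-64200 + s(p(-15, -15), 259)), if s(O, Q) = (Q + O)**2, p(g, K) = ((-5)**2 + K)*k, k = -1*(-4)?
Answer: 1/25201 ≈ 3.9681e-5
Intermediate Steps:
k = 4
p(g, K) = 100 + 4*K (p(g, K) = ((-5)**2 + K)*4 = (25 + K)*4 = 100 + 4*K)
s(O, Q) = (O + Q)**2
1/(-64200 + s(p(-15, -15), 259)) = 1/(-64200 + ((100 + 4*(-15)) + 259)**2) = 1/(-64200 + ((100 - 60) + 259)**2) = 1/(-64200 + (40 + 259)**2) = 1/(-64200 + 299**2) = 1/(-64200 + 89401) = 1/25201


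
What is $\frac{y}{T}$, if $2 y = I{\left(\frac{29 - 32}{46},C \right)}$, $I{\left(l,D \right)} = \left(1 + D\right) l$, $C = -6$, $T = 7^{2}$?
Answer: $\frac{15}{4508} \approx 0.0033274$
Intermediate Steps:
$T = 49$
$I{\left(l,D \right)} = l \left(1 + D\right)$
$y = \frac{15}{92}$ ($y = \frac{\frac{29 - 32}{46} \left(1 - 6\right)}{2} = \frac{\left(-3\right) \frac{1}{46} \left(-5\right)}{2} = \frac{\left(- \frac{3}{46}\right) \left(-5\right)}{2} = \frac{1}{2} \cdot \frac{15}{46} = \frac{15}{92} \approx 0.16304$)
$\frac{y}{T} = \frac{15}{92 \cdot 49} = \frac{15}{92} \cdot \frac{1}{49} = \frac{15}{4508}$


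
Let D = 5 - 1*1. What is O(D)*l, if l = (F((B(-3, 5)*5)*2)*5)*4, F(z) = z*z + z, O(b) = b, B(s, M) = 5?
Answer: 204000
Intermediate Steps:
D = 4 (D = 5 - 1 = 4)
F(z) = z + z**2 (F(z) = z**2 + z = z + z**2)
l = 51000 (l = ((((5*5)*2)*(1 + (5*5)*2))*5)*4 = (((25*2)*(1 + 25*2))*5)*4 = ((50*(1 + 50))*5)*4 = ((50*51)*5)*4 = (2550*5)*4 = 12750*4 = 51000)
O(D)*l = 4*51000 = 204000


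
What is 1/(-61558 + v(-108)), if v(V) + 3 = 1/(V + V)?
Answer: -216/13297177 ≈ -1.6244e-5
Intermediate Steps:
v(V) = -3 + 1/(2*V) (v(V) = -3 + 1/(V + V) = -3 + 1/(2*V))
1/(-61558 + v(-108)) = 1/(-61558 + (-3 + (1/2)/(-108))) = 1/(-61558 + (-3 + (1/2)*(-1/108))) = 1/(-61558 + (-3 - 1/216)) = 1/(-61558 - 649/216) = 1/(-13297177/216) = -216/13297177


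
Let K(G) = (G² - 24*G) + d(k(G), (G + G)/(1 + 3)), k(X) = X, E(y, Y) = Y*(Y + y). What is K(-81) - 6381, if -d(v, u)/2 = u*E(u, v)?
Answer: 1598571/2 ≈ 7.9929e+5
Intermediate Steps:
d(v, u) = -2*u*v*(u + v) (d(v, u) = -2*u*v*(v + u) = -2*u*v*(u + v))
K(G) = G² - 24*G - 3*G³/2 (K(G) = (G² - 24*G) - 2*(G + G)/(1 + 3)*G*((G + G)/(1 + 3) + G) = (G² - 24*G) - 2*(2*G)/4*G*((2*G)/4 + G) = (G² - 24*G) - 2*(2*G)*(¼)*G*((2*G)*(¼) + G) = (G² - 24*G) - 2*G/2*G*(G/2 + G) = (G² - 24*G) - 2*G/2*G*3*G/2 = (G² - 24*G) - 3*G³/2 = G² - 24*G - 3*G³/2)
K(-81) - 6381 = (½)*(-81)*(-48 - 3*(-81)² + 2*(-81)) - 6381 = (½)*(-81)*(-48 - 3*6561 - 162) - 6381 = (½)*(-81)*(-48 - 19683 - 162) - 6381 = (½)*(-81)*(-19893) - 6381 = 1611333/2 - 6381 = 1598571/2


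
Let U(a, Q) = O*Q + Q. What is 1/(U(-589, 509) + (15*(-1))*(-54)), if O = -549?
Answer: -1/278122 ≈ -3.5955e-6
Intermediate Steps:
U(a, Q) = -548*Q (U(a, Q) = -549*Q + Q = -548*Q)
1/(U(-589, 509) + (15*(-1))*(-54)) = 1/(-548*509 + (15*(-1))*(-54)) = 1/(-278932 - 15*(-54)) = 1/(-278932 + 810) = 1/(-278122) = -1/278122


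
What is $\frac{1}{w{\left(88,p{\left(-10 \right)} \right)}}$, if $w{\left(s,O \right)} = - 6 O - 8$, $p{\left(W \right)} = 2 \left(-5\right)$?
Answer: $\frac{1}{52} \approx 0.019231$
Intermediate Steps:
$p{\left(W \right)} = -10$
$w{\left(s,O \right)} = -8 - 6 O$
$\frac{1}{w{\left(88,p{\left(-10 \right)} \right)}} = \frac{1}{-8 - -60} = \frac{1}{-8 + 60} = \frac{1}{52}$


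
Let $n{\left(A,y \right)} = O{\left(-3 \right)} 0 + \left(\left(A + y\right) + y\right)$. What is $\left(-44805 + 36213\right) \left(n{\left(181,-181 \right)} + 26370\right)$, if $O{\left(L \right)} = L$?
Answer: $-225015888$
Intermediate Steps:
$n{\left(A,y \right)} = A + 2 y$ ($n{\left(A,y \right)} = \left(-3\right) 0 + \left(\left(A + y\right) + y\right) = 0 + \left(A + 2 y\right) = A + 2 y$)
$\left(-44805 + 36213\right) \left(n{\left(181,-181 \right)} + 26370\right) = \left(-44805 + 36213\right) \left(\left(181 + 2 \left(-181\right)\right) + 26370\right) = - 8592 \left(\left(181 - 362\right) + 26370\right) = - 8592 \left(-181 + 26370\right) = \left(-8592\right) 26189 = -225015888$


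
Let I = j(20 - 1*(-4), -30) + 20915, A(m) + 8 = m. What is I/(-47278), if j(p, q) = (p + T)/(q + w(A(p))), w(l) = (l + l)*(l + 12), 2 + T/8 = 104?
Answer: -9056615/20471374 ≈ -0.44240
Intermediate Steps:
T = 816 (T = -16 + 8*104 = -16 + 832 = 816)
A(m) = -8 + m
w(l) = 2*l*(12 + l) (w(l) = (2*l)*(12 + l) = 2*l*(12 + l))
j(p, q) = (816 + p)/(q + 2*(-8 + p)*(4 + p)) (j(p, q) = (p + 816)/(q + 2*(-8 + p)*(12 + (-8 + p))) = (816 + p)/(q + 2*(-8 + p)*(4 + p)))
I = 9056615/433 (I = (816 + (20 - 1*(-4)))/(-30 + 2*(-8 + (20 - 1*(-4)))*(4 + (20 - 1*(-4)))) + 20915 = (816 + (20 + 4))/(-30 + 2*(-8 + (20 + 4))*(4 + (20 + 4))) + 20915 = (816 + 24)/(-30 + 2*(-8 + 24)*(4 + 24)) + 20915 = 840/(-30 + 2*16*28) + 20915 = 840/(-30 + 896) + 20915 = 840/866 + 20915 = (1/866)*840 + 20915 = 420/433 + 20915 = 9056615/433 ≈ 20916.)
I/(-47278) = (9056615/433)/(-47278) = (9056615/433)*(-1/47278) = -9056615/20471374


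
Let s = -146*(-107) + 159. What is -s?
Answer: -15781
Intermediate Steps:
s = 15781 (s = 15622 + 159 = 15781)
-s = -1*15781 = -15781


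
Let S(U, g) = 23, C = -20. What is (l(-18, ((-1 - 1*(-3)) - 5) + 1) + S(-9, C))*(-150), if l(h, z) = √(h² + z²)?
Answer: -3450 - 300*√82 ≈ -6166.6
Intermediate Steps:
(l(-18, ((-1 - 1*(-3)) - 5) + 1) + S(-9, C))*(-150) = (√((-18)² + (((-1 - 1*(-3)) - 5) + 1)²) + 23)*(-150) = (√(324 + (((-1 + 3) - 5) + 1)²) + 23)*(-150) = (√(324 + ((2 - 5) + 1)²) + 23)*(-150) = (√(324 + (-3 + 1)²) + 23)*(-150) = (√(324 + (-2)²) + 23)*(-150) = (√(324 + 4) + 23)*(-150) = (√328 + 23)*(-150) = (2*√82 + 23)*(-150) = (23 + 2*√82)*(-150) = -3450 - 300*√82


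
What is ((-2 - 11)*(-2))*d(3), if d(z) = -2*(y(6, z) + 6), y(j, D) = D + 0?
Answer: -468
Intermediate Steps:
y(j, D) = D
d(z) = -12 - 2*z (d(z) = -2*(z + 6) = -2*(6 + z) = -12 - 2*z)
((-2 - 11)*(-2))*d(3) = ((-2 - 11)*(-2))*(-12 - 2*3) = (-13*(-2))*(-12 - 6) = 26*(-18) = -468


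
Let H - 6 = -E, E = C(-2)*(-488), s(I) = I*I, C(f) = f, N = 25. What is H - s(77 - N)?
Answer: -3674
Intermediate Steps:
s(I) = I**2
E = 976 (E = -2*(-488) = 976)
H = -970 (H = 6 - 1*976 = 6 - 976 = -970)
H - s(77 - N) = -970 - (77 - 1*25)**2 = -970 - (77 - 25)**2 = -970 - 1*52**2 = -970 - 1*2704 = -970 - 2704 = -3674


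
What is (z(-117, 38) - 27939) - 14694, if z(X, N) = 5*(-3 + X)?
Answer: -43233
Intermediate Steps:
z(X, N) = -15 + 5*X
(z(-117, 38) - 27939) - 14694 = ((-15 + 5*(-117)) - 27939) - 14694 = ((-15 - 585) - 27939) - 14694 = (-600 - 27939) - 14694 = -28539 - 14694 = -43233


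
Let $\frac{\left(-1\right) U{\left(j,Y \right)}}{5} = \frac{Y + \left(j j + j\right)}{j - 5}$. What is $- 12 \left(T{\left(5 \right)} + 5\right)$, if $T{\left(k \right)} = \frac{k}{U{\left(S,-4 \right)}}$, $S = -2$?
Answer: $-18$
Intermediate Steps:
$U{\left(j,Y \right)} = - \frac{5 \left(Y + j + j^{2}\right)}{-5 + j}$ ($U{\left(j,Y \right)} = - 5 \frac{Y + \left(j j + j\right)}{j - 5} = - 5 \frac{Y + \left(j^{2} + j\right)}{-5 + j} = - 5 \frac{Y + \left(j + j^{2}\right)}{-5 + j} = - 5 \frac{Y + j + j^{2}}{-5 + j} = - \frac{5 \left(Y + j + j^{2}\right)}{-5 + j}$)
$T{\left(k \right)} = - \frac{7 k}{10}$ ($T{\left(k \right)} = \frac{k}{5 \frac{1}{-5 - 2} \left(\left(-1\right) \left(-4\right) - -2 - \left(-2\right)^{2}\right)} = \frac{k}{5 \frac{1}{-7} \left(4 + 2 - 4\right)} = \frac{k}{5 \left(- \frac{1}{7}\right) \left(4 + 2 - 4\right)} = \frac{k}{5 \left(- \frac{1}{7}\right) 2} = \frac{k}{- \frac{10}{7}} = k \left(- \frac{7}{10}\right) = - \frac{7 k}{10}$)
$- 12 \left(T{\left(5 \right)} + 5\right) = - 12 \left(\left(- \frac{7}{10}\right) 5 + 5\right) = - 12 \left(- \frac{7}{2} + 5\right) = - \frac{12 \cdot 3}{2} = \left(-1\right) 18 = -18$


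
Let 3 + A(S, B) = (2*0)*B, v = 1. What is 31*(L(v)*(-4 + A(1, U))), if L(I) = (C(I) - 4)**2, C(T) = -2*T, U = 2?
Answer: -7812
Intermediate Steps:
A(S, B) = -3 (A(S, B) = -3 + (2*0)*B = -3 + 0*B = -3 + 0 = -3)
L(I) = (-4 - 2*I)**2 (L(I) = (-2*I - 4)**2 = (-4 - 2*I)**2)
31*(L(v)*(-4 + A(1, U))) = 31*((4*(2 + 1)**2)*(-4 - 3)) = 31*((4*3**2)*(-7)) = 31*((4*9)*(-7)) = 31*(36*(-7)) = 31*(-252) = -7812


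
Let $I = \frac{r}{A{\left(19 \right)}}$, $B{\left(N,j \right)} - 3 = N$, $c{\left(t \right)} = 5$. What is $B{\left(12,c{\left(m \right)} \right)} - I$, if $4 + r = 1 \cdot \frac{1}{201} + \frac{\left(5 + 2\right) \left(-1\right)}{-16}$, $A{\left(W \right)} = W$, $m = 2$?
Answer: $\frac{928001}{61104} \approx 15.187$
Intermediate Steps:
$r = - \frac{11441}{3216}$ ($r = -4 + \left(1 \cdot \frac{1}{201} + \frac{\left(5 + 2\right) \left(-1\right)}{-16}\right) = -4 + \left(1 \cdot \frac{1}{201} + 7 \left(-1\right) \left(- \frac{1}{16}\right)\right) = -4 + \left(\frac{1}{201} - - \frac{7}{16}\right) = -4 + \left(\frac{1}{201} + \frac{7}{16}\right) = -4 + \frac{1423}{3216} = - \frac{11441}{3216} \approx -3.5575$)
$B{\left(N,j \right)} = 3 + N$
$I = - \frac{11441}{61104}$ ($I = - \frac{11441}{3216 \cdot 19} = \left(- \frac{11441}{3216}\right) \frac{1}{19} = - \frac{11441}{61104} \approx -0.18724$)
$B{\left(12,c{\left(m \right)} \right)} - I = \left(3 + 12\right) - - \frac{11441}{61104} = 15 + \frac{11441}{61104} = \frac{928001}{61104}$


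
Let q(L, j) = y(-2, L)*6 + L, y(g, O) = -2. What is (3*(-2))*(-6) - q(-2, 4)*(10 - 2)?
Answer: 148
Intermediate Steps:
q(L, j) = -12 + L (q(L, j) = -2*6 + L = -12 + L)
(3*(-2))*(-6) - q(-2, 4)*(10 - 2) = (3*(-2))*(-6) - (-12 - 2)*(10 - 2) = -6*(-6) - (-14)*8 = 36 - 1*(-112) = 36 + 112 = 148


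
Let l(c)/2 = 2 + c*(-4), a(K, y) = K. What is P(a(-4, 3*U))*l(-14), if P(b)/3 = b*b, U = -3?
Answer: 5568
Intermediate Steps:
P(b) = 3*b**2 (P(b) = 3*(b*b) = 3*b**2)
l(c) = 4 - 8*c (l(c) = 2*(2 + c*(-4)) = 2*(2 - 4*c) = 4 - 8*c)
P(a(-4, 3*U))*l(-14) = (3*(-4)**2)*(4 - 8*(-14)) = (3*16)*(4 + 112) = 48*116 = 5568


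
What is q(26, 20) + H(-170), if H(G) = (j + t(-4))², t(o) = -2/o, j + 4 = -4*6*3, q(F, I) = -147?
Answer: 22213/4 ≈ 5553.3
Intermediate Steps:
j = -76 (j = -4 - 4*6*3 = -4 - 24*3 = -4 - 72 = -76)
H(G) = 22801/4 (H(G) = (-76 - 2/(-4))² = (-76 - 2*(-¼))² = (-76 + ½)² = (-151/2)² = 22801/4)
q(26, 20) + H(-170) = -147 + 22801/4 = 22213/4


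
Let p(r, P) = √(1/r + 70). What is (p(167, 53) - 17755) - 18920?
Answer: -36675 + 3*√216933/167 ≈ -36667.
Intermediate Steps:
p(r, P) = √(70 + 1/r)
(p(167, 53) - 17755) - 18920 = (√(70 + 1/167) - 17755) - 18920 = (√(11691/167) - 17755) - 18920 = (3*√216933/167 - 17755) - 18920 = (-17755 + 3*√216933/167) - 18920 = -36675 + 3*√216933/167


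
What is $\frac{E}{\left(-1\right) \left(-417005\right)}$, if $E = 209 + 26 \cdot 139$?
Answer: $\frac{3823}{417005} \approx 0.0091678$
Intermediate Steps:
$E = 3823$ ($E = 209 + 3614 = 3823$)
$\frac{E}{\left(-1\right) \left(-417005\right)} = \frac{3823}{\left(-1\right) \left(-417005\right)} = \frac{3823}{417005}$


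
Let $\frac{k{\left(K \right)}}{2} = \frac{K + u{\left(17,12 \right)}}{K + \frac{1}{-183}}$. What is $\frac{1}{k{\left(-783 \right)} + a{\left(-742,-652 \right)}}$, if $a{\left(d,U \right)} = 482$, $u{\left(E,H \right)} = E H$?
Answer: $\frac{71645}{34638847} \approx 0.0020683$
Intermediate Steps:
$k{\left(K \right)} = \frac{2 \left(204 + K\right)}{- \frac{1}{183} + K}$ ($k{\left(K \right)} = 2 \frac{K + 17 \cdot 12}{K + \frac{1}{-183}} = 2 \frac{K + 204}{K - \frac{1}{183}} = 2 \frac{204 + K}{- \frac{1}{183} + K} = \frac{2 \left(204 + K\right)}{- \frac{1}{183} + K}$)
$\frac{1}{k{\left(-783 \right)} + a{\left(-742,-652 \right)}} = \frac{1}{\frac{366 \left(204 - 783\right)}{-1 + 183 \left(-783\right)} + 482} = \frac{1}{366 \frac{1}{-1 - 143289} \left(-579\right) + 482} = \frac{1}{366 \frac{1}{-143290} \left(-579\right) + 482} = \frac{1}{366 \left(- \frac{1}{143290}\right) \left(-579\right) + 482} = \frac{1}{\frac{105957}{71645} + 482} = \frac{1}{\frac{34638847}{71645}} = \frac{71645}{34638847}$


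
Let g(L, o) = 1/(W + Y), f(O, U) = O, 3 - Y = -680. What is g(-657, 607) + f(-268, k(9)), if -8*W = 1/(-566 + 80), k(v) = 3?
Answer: -711671452/2655505 ≈ -268.00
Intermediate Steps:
Y = 683 (Y = 3 - 1*(-680) = 3 + 680 = 683)
W = 1/3888 (W = -1/(8*(-566 + 80)) = -⅛/(-486) = -⅛*(-1/486) = 1/3888 ≈ 0.00025720)
g(L, o) = 3888/2655505 (g(L, o) = 1/(1/3888 + 683) = 1/(2655505/3888) = 3888/2655505)
g(-657, 607) + f(-268, k(9)) = 3888/2655505 - 268 = -711671452/2655505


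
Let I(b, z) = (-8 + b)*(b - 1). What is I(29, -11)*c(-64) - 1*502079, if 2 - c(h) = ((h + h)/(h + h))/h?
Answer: -8014301/16 ≈ -5.0089e+5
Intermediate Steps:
I(b, z) = (-1 + b)*(-8 + b) (I(b, z) = (-8 + b)*(-1 + b) = (-1 + b)*(-8 + b))
c(h) = 2 - 1/h (c(h) = 2 - (h + h)/(h + h)/h = 2 - (2*h)/((2*h))/h = 2 - (2*h)*(1/(2*h))/h = 2 - 1/h)
I(29, -11)*c(-64) - 1*502079 = (8 + 29² - 9*29)*(2 - 1/(-64)) - 1*502079 = (8 + 841 - 261)*(2 - 1*(-1/64)) - 502079 = 588*(2 + 1/64) - 502079 = 588*(129/64) - 502079 = 18963/16 - 502079 = -8014301/16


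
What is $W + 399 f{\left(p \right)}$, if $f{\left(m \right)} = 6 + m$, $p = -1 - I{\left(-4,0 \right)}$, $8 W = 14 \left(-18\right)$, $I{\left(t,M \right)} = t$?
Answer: $\frac{7119}{2} \approx 3559.5$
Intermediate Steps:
$W = - \frac{63}{2}$ ($W = \frac{14 \left(-18\right)}{8} = \frac{1}{8} \left(-252\right) = - \frac{63}{2} \approx -31.5$)
$p = 3$ ($p = -1 - -4 = -1 + 4 = 3$)
$W + 399 f{\left(p \right)} = - \frac{63}{2} + 399 \left(6 + 3\right) = - \frac{63}{2} + 399 \cdot 9 = - \frac{63}{2} + 3591 = \frac{7119}{2}$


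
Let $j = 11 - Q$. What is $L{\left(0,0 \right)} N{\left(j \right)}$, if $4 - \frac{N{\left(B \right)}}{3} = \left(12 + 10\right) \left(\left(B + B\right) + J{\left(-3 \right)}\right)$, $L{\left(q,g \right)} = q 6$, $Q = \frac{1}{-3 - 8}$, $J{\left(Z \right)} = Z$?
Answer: $0$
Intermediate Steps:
$Q = - \frac{1}{11}$ ($Q = \frac{1}{-11} = - \frac{1}{11} \approx -0.090909$)
$L{\left(q,g \right)} = 6 q$
$j = \frac{122}{11}$ ($j = 11 - - \frac{1}{11} = 11 + \frac{1}{11} = \frac{122}{11} \approx 11.091$)
$N{\left(B \right)} = 210 - 132 B$ ($N{\left(B \right)} = 12 - 3 \left(12 + 10\right) \left(\left(B + B\right) - 3\right) = 12 - 3 \cdot 22 \left(2 B - 3\right) = 12 - 3 \cdot 22 \left(-3 + 2 B\right) = 12 - 3 \left(-66 + 44 B\right) = 12 - \left(-198 + 132 B\right) = 210 - 132 B$)
$L{\left(0,0 \right)} N{\left(j \right)} = 6 \cdot 0 \left(210 - 1464\right) = 0 \left(210 - 1464\right) = 0 \left(-1254\right) = 0$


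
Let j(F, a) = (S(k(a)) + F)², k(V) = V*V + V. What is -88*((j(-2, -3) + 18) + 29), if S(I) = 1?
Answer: -4224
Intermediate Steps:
k(V) = V + V² (k(V) = V² + V = V + V²)
j(F, a) = (1 + F)²
-88*((j(-2, -3) + 18) + 29) = -88*(((1 - 2)² + 18) + 29) = -88*(((-1)² + 18) + 29) = -88*((1 + 18) + 29) = -88*(19 + 29) = -88*48 = -4224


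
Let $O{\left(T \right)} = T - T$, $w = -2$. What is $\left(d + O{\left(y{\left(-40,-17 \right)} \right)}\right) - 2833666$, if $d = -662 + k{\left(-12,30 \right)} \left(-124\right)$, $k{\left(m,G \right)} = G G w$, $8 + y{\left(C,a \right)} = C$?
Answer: $-2611128$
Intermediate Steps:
$y{\left(C,a \right)} = -8 + C$
$O{\left(T \right)} = 0$
$k{\left(m,G \right)} = - 2 G^{2}$ ($k{\left(m,G \right)} = G G \left(-2\right) = G^{2} \left(-2\right) = - 2 G^{2}$)
$d = 222538$ ($d = -662 + - 2 \cdot 30^{2} \left(-124\right) = -662 + \left(-2\right) 900 \left(-124\right) = -662 - -223200 = -662 + 223200 = 222538$)
$\left(d + O{\left(y{\left(-40,-17 \right)} \right)}\right) - 2833666 = \left(222538 + 0\right) - 2833666 = 222538 - 2833666 = -2611128$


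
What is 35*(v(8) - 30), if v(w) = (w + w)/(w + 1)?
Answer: -8890/9 ≈ -987.78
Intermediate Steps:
v(w) = 2*w/(1 + w) (v(w) = (2*w)/(1 + w) = 2*w/(1 + w))
35*(v(8) - 30) = 35*(2*8/(1 + 8) - 30) = 35*(2*8/9 - 30) = 35*(2*8*(⅑) - 30) = 35*(16/9 - 30) = 35*(-254/9) = -8890/9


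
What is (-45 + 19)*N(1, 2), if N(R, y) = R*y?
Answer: -52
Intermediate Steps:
(-45 + 19)*N(1, 2) = (-45 + 19)*(1*2) = -26*2 = -52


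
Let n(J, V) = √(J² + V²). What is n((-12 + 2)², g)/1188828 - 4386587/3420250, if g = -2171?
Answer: -4386587/3420250 + √4723241/1188828 ≈ -1.2807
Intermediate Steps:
n((-12 + 2)², g)/1188828 - 4386587/3420250 = √(((-12 + 2)²)² + (-2171)²)/1188828 - 4386587/3420250 = √(((-10)²)² + 4713241)*(1/1188828) - 4386587*1/3420250 = √(100² + 4713241)*(1/1188828) - 4386587/3420250 = √(10000 + 4713241)*(1/1188828) - 4386587/3420250 = √4723241*(1/1188828) - 4386587/3420250 = √4723241/1188828 - 4386587/3420250 = -4386587/3420250 + √4723241/1188828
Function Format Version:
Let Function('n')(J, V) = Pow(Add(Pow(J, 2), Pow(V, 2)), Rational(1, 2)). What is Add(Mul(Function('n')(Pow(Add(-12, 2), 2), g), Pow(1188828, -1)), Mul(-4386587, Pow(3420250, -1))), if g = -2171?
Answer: Add(Rational(-4386587, 3420250), Mul(Rational(1, 1188828), Pow(4723241, Rational(1, 2)))) ≈ -1.2807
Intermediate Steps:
Add(Mul(Function('n')(Pow(Add(-12, 2), 2), g), Pow(1188828, -1)), Mul(-4386587, Pow(3420250, -1))) = Add(Mul(Pow(Add(Pow(Pow(Add(-12, 2), 2), 2), Pow(-2171, 2)), Rational(1, 2)), Pow(1188828, -1)), Mul(-4386587, Pow(3420250, -1))) = Add(Mul(Pow(Add(Pow(Pow(-10, 2), 2), 4713241), Rational(1, 2)), Rational(1, 1188828)), Mul(-4386587, Rational(1, 3420250))) = Add(Mul(Pow(Add(Pow(100, 2), 4713241), Rational(1, 2)), Rational(1, 1188828)), Rational(-4386587, 3420250)) = Add(Mul(Pow(Add(10000, 4713241), Rational(1, 2)), Rational(1, 1188828)), Rational(-4386587, 3420250)) = Add(Mul(Pow(4723241, Rational(1, 2)), Rational(1, 1188828)), Rational(-4386587, 3420250)) = Add(Mul(Rational(1, 1188828), Pow(4723241, Rational(1, 2))), Rational(-4386587, 3420250)) = Add(Rational(-4386587, 3420250), Mul(Rational(1, 1188828), Pow(4723241, Rational(1, 2))))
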